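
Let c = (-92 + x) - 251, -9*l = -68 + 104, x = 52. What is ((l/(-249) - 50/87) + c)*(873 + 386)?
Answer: -2650629355/7221 ≈ -3.6707e+5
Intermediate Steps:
l = -4 (l = -(-68 + 104)/9 = -1/9*36 = -4)
c = -291 (c = (-92 + 52) - 251 = -40 - 251 = -291)
((l/(-249) - 50/87) + c)*(873 + 386) = ((-4/(-249) - 50/87) - 291)*(873 + 386) = ((-4*(-1/249) - 50*1/87) - 291)*1259 = ((4/249 - 50/87) - 291)*1259 = (-4034/7221 - 291)*1259 = -2105345/7221*1259 = -2650629355/7221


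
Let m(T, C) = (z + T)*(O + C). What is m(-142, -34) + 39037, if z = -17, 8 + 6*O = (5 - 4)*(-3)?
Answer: 89469/2 ≈ 44735.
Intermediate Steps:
O = -11/6 (O = -4/3 + ((5 - 4)*(-3))/6 = -4/3 + (1*(-3))/6 = -4/3 + (⅙)*(-3) = -4/3 - ½ = -11/6 ≈ -1.8333)
m(T, C) = (-17 + T)*(-11/6 + C)
m(-142, -34) + 39037 = (187/6 - 17*(-34) - 11/6*(-142) - 34*(-142)) + 39037 = (187/6 + 578 + 781/3 + 4828) + 39037 = 11395/2 + 39037 = 89469/2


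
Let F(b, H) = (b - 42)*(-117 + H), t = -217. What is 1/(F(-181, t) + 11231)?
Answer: 1/85713 ≈ 1.1667e-5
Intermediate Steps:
F(b, H) = (-117 + H)*(-42 + b) (F(b, H) = (-42 + b)*(-117 + H) = (-117 + H)*(-42 + b))
1/(F(-181, t) + 11231) = 1/((4914 - 117*(-181) - 42*(-217) - 217*(-181)) + 11231) = 1/((4914 + 21177 + 9114 + 39277) + 11231) = 1/(74482 + 11231) = 1/85713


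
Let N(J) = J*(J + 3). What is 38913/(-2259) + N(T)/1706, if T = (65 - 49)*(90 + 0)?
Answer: 771272617/642309 ≈ 1200.8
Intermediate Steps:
T = 1440 (T = 16*90 = 1440)
N(J) = J*(3 + J)
38913/(-2259) + N(T)/1706 = 38913/(-2259) + (1440*(3 + 1440))/1706 = 38913*(-1/2259) + (1440*1443)*(1/1706) = -12971/753 + 2077920*(1/1706) = -12971/753 + 1038960/853 = 771272617/642309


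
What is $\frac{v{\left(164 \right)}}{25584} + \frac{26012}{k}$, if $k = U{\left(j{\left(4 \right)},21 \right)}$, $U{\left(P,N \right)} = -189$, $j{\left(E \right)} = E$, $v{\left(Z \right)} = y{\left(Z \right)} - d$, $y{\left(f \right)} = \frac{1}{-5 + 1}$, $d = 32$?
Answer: $- \frac{126761353}{921024} \approx -137.63$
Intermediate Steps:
$y{\left(f \right)} = - \frac{1}{4}$ ($y{\left(f \right)} = \frac{1}{-4} = - \frac{1}{4}$)
$v{\left(Z \right)} = - \frac{129}{4}$ ($v{\left(Z \right)} = - \frac{1}{4} - 32 = - \frac{129}{4}$)
$k = -189$
$\frac{v{\left(164 \right)}}{25584} + \frac{26012}{k} = - \frac{129}{4 \cdot 25584} + \frac{26012}{-189} = \left(- \frac{129}{4}\right) \frac{1}{25584} + 26012 \left(- \frac{1}{189}\right) = - \frac{43}{34112} - \frac{3716}{27} = - \frac{126761353}{921024}$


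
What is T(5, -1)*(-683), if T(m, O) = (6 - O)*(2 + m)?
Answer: -33467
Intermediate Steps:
T(m, O) = (2 + m)*(6 - O)
T(5, -1)*(-683) = (12 - 2*(-1) + 6*5 - 1*(-1)*5)*(-683) = (12 + 2 + 30 + 5)*(-683) = 49*(-683) = -33467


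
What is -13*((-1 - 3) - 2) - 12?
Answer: 66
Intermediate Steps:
-13*((-1 - 3) - 2) - 12 = -13*(-4 - 2) - 12 = -13*(-6) - 12 = 78 - 12 = 66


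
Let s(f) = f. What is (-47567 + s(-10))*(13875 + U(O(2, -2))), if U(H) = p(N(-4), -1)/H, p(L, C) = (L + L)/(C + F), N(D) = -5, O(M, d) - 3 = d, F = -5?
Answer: -660210170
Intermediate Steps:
O(M, d) = 3 + d
p(L, C) = 2*L/(-5 + C) (p(L, C) = (L + L)/(C - 5) = (2*L)/(-5 + C) = 2*L/(-5 + C))
U(H) = 5/(3*H) (U(H) = (2*(-5)/(-5 - 1))/H = (2*(-5)/(-6))/H = (2*(-5)*(-1/6))/H = 5/(3*H))
(-47567 + s(-10))*(13875 + U(O(2, -2))) = (-47567 - 10)*(13875 + 5/(3*(3 - 2))) = -47577*(13875 + (5/3)/1) = -47577*(13875 + (5/3)*1) = -47577*(13875 + 5/3) = -47577*41630/3 = -660210170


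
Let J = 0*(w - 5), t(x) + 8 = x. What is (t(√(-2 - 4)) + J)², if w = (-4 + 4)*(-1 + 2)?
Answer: (8 - I*√6)² ≈ 58.0 - 39.192*I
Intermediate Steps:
t(x) = -8 + x
w = 0 (w = 0*1 = 0)
J = 0 (J = 0*(0 - 5) = 0*(-5) = 0)
(t(√(-2 - 4)) + J)² = ((-8 + √(-2 - 4)) + 0)² = ((-8 + √(-6)) + 0)² = ((-8 + I*√6) + 0)² = (-8 + I*√6)²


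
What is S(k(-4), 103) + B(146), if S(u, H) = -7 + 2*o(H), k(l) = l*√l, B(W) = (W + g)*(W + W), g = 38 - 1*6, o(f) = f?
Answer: 52175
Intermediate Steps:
g = 32 (g = 38 - 6 = 32)
B(W) = 2*W*(32 + W) (B(W) = (W + 32)*(W + W) = (32 + W)*(2*W) = 2*W*(32 + W))
k(l) = l^(3/2)
S(u, H) = -7 + 2*H
S(k(-4), 103) + B(146) = (-7 + 2*103) + 2*146*(32 + 146) = (-7 + 206) + 2*146*178 = 199 + 51976 = 52175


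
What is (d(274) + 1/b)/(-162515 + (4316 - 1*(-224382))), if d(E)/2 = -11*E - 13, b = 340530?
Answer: -2061568619/22537296990 ≈ -0.091474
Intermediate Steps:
d(E) = -26 - 22*E (d(E) = 2*(-11*E - 13) = 2*(-13 - 11*E) = -26 - 22*E)
(d(274) + 1/b)/(-162515 + (4316 - 1*(-224382))) = ((-26 - 22*274) + 1/340530)/(-162515 + (4316 - 1*(-224382))) = ((-26 - 6028) + 1/340530)/(-162515 + (4316 + 224382)) = (-6054 + 1/340530)/(-162515 + 228698) = -2061568619/340530/66183 = -2061568619/340530*1/66183 = -2061568619/22537296990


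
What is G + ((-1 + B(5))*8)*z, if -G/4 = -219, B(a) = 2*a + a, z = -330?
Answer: -36084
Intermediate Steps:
B(a) = 3*a
G = 876 (G = -4*(-219) = 876)
G + ((-1 + B(5))*8)*z = 876 + ((-1 + 3*5)*8)*(-330) = 876 + ((-1 + 15)*8)*(-330) = 876 + (14*8)*(-330) = 876 + 112*(-330) = 876 - 36960 = -36084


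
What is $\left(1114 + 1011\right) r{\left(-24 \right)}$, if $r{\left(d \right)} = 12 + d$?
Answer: $-25500$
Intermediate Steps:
$\left(1114 + 1011\right) r{\left(-24 \right)} = \left(1114 + 1011\right) \left(12 - 24\right) = 2125 \left(-12\right) = -25500$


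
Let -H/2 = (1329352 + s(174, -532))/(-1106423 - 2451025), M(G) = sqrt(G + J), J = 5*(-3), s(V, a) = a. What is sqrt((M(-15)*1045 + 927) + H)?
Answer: sqrt(20383756668228 + 22959949487805*I*sqrt(30))/148227 ≈ 57.992 + 49.349*I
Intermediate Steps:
J = -15
M(G) = sqrt(-15 + G) (M(G) = sqrt(G - 15) = sqrt(-15 + G))
H = 110735/148227 (H = -2*(1329352 - 532)/(-1106423 - 2451025) = -2657640/(-3557448) = -2657640*(-1)/3557448 = -2*(-110735/296454) = 110735/148227 ≈ 0.74706)
sqrt((M(-15)*1045 + 927) + H) = sqrt((sqrt(-15 - 15)*1045 + 927) + 110735/148227) = sqrt((sqrt(-30)*1045 + 927) + 110735/148227) = sqrt(((I*sqrt(30))*1045 + 927) + 110735/148227) = sqrt((1045*I*sqrt(30) + 927) + 110735/148227) = sqrt((927 + 1045*I*sqrt(30)) + 110735/148227) = sqrt(137517164/148227 + 1045*I*sqrt(30))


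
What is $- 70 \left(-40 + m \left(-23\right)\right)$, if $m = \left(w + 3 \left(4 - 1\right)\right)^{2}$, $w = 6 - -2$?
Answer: $468090$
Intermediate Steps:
$w = 8$ ($w = 6 + 2 = 8$)
$m = 289$ ($m = \left(8 + 3 \left(4 - 1\right)\right)^{2} = \left(8 + 3 \cdot 3\right)^{2} = \left(8 + 9\right)^{2} = 17^{2} = 289$)
$- 70 \left(-40 + m \left(-23\right)\right) = - 70 \left(-40 + 289 \left(-23\right)\right) = - 70 \left(-40 - 6647\right) = \left(-70\right) \left(-6687\right) = 468090$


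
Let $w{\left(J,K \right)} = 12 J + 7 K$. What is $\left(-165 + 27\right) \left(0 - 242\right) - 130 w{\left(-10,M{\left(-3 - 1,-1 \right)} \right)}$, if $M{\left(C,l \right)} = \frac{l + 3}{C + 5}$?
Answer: $47176$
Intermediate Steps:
$M{\left(C,l \right)} = \frac{3 + l}{5 + C}$
$w{\left(J,K \right)} = 7 K + 12 J$
$\left(-165 + 27\right) \left(0 - 242\right) - 130 w{\left(-10,M{\left(-3 - 1,-1 \right)} \right)} = \left(-165 + 27\right) \left(0 - 242\right) - 130 \left(7 \frac{3 - 1}{5 - 4} + 12 \left(-10\right)\right) = \left(-138\right) \left(-242\right) - 130 \left(7 \frac{1}{5 - 4} \cdot 2 - 120\right) = 33396 - 130 \left(7 \frac{1}{5 - 4} \cdot 2 - 120\right) = 33396 - 130 \left(7 \cdot 1^{-1} \cdot 2 - 120\right) = 33396 - 130 \left(7 \cdot 1 \cdot 2 - 120\right) = 33396 - 130 \left(7 \cdot 2 - 120\right) = 33396 - 130 \left(14 - 120\right) = 33396 - -13780 = 33396 + 13780 = 47176$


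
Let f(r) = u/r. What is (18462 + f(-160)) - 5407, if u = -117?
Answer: 2088917/160 ≈ 13056.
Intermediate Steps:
f(r) = -117/r
(18462 + f(-160)) - 5407 = (18462 - 117/(-160)) - 5407 = (18462 - 117*(-1/160)) - 5407 = (18462 + 117/160) - 5407 = 2954037/160 - 5407 = 2088917/160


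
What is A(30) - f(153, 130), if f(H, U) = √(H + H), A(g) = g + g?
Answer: 60 - 3*√34 ≈ 42.507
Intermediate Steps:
A(g) = 2*g
f(H, U) = √2*√H (f(H, U) = √(2*H) = √2*√H)
A(30) - f(153, 130) = 2*30 - √2*√153 = 60 - √2*3*√17 = 60 - 3*√34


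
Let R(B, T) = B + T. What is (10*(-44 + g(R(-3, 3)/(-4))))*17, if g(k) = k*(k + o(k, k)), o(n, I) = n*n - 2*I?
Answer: -7480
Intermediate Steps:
o(n, I) = n² - 2*I
g(k) = k*(k² - k) (g(k) = k*(k + (k² - 2*k)) = k*(k² - k))
(10*(-44 + g(R(-3, 3)/(-4))))*17 = (10*(-44 + ((-3 + 3)/(-4))²*(-1 + (-3 + 3)/(-4))))*17 = (10*(-44 + (0*(-¼))²*(-1 + 0*(-¼))))*17 = (10*(-44 + 0²*(-1 + 0)))*17 = (10*(-44 + 0*(-1)))*17 = (10*(-44 + 0))*17 = (10*(-44))*17 = -440*17 = -7480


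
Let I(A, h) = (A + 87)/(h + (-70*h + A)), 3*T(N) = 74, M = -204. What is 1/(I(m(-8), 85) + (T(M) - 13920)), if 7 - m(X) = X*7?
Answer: -2901/40310437 ≈ -7.1966e-5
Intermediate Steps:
m(X) = 7 - 7*X (m(X) = 7 - X*7 = 7 - 7*X)
T(N) = 74/3 (T(N) = (1/3)*74 = 74/3)
I(A, h) = (87 + A)/(A - 69*h) (I(A, h) = (87 + A)/(h + (A - 70*h)) = (87 + A)/(A - 69*h))
1/(I(m(-8), 85) + (T(M) - 13920)) = 1/((87 + (7 - 7*(-8)))/((7 - 7*(-8)) - 69*85) + (74/3 - 13920)) = 1/((87 + (7 + 56))/((7 + 56) - 5865) - 41686/3) = 1/((87 + 63)/(63 - 5865) - 41686/3) = 1/(150/(-5802) - 41686/3) = 1/(-1/5802*150 - 41686/3) = 1/(-25/967 - 41686/3) = 1/(-40310437/2901) = -2901/40310437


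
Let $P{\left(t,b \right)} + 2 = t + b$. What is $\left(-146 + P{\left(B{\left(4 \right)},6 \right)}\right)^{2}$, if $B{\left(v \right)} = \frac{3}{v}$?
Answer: $\frac{319225}{16} \approx 19952.0$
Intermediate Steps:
$P{\left(t,b \right)} = -2 + b + t$ ($P{\left(t,b \right)} = -2 + \left(t + b\right) = -2 + \left(b + t\right) = -2 + b + t$)
$\left(-146 + P{\left(B{\left(4 \right)},6 \right)}\right)^{2} = \left(-146 + \left(-2 + 6 + \frac{3}{4}\right)\right)^{2} = \left(-146 + \frac{19}{4}\right)^{2} = \left(- \frac{565}{4}\right)^{2} = \frac{319225}{16}$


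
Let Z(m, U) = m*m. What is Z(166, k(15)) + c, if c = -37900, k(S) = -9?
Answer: -10344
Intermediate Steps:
Z(m, U) = m**2
Z(166, k(15)) + c = 166**2 - 37900 = 27556 - 37900 = -10344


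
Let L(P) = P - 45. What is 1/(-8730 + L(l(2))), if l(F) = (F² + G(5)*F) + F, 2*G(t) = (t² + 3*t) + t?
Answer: -1/8724 ≈ -0.00011463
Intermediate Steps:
G(t) = t²/2 + 2*t (G(t) = ((t² + 3*t) + t)/2 = (t² + 4*t)/2 = t²/2 + 2*t)
l(F) = F² + 47*F/2 (l(F) = (F² + ((½)*5*(4 + 5))*F) + F = (F² + ((½)*5*9)*F) + F = (F² + 45*F/2) + F = F² + 47*F/2)
L(P) = -45 + P
1/(-8730 + L(l(2))) = 1/(-8730 + (-45 + (½)*2*(47 + 2*2))) = 1/(-8730 + (-45 + (½)*2*(47 + 4))) = 1/(-8730 + (-45 + (½)*2*51)) = 1/(-8730 + (-45 + 51)) = 1/(-8730 + 6) = 1/(-8724) = -1/8724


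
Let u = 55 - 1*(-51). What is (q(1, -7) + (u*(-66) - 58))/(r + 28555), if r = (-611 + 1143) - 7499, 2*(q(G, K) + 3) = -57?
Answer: -14171/43176 ≈ -0.32821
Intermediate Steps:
q(G, K) = -63/2 (q(G, K) = -3 + (1/2)*(-57) = -3 - 57/2 = -63/2)
u = 106 (u = 55 + 51 = 106)
r = -6967 (r = 532 - 7499 = -6967)
(q(1, -7) + (u*(-66) - 58))/(r + 28555) = (-63/2 + (106*(-66) - 58))/(-6967 + 28555) = (-63/2 + (-6996 - 58))/21588 = (-63/2 - 7054)*(1/21588) = -14171/2*1/21588 = -14171/43176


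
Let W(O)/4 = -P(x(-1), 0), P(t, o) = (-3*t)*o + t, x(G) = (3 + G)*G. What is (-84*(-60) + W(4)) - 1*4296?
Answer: 752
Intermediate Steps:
x(G) = G*(3 + G)
P(t, o) = t - 3*o*t (P(t, o) = -3*o*t + t = t - 3*o*t)
W(O) = 8 (W(O) = 4*(-(-(3 - 1))*(1 - 3*0)) = 4*(-(-1*2)*(1 + 0)) = 4*(-(-2)) = 4*(-1*(-2)) = 4*2 = 8)
(-84*(-60) + W(4)) - 1*4296 = (-84*(-60) + 8) - 1*4296 = (5040 + 8) - 4296 = 5048 - 4296 = 752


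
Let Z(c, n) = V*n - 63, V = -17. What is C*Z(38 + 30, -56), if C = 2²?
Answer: 3556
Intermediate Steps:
Z(c, n) = -63 - 17*n (Z(c, n) = -17*n - 63 = -63 - 17*n)
C = 4
C*Z(38 + 30, -56) = 4*(-63 - 17*(-56)) = 4*(-63 + 952) = 4*889 = 3556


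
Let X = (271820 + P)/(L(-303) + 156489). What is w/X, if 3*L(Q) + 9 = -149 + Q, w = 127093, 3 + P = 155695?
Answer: 29803689779/641268 ≈ 46476.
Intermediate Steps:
P = 155692 (P = -3 + 155695 = 155692)
L(Q) = -158/3 + Q/3 (L(Q) = -3 + (-149 + Q)/3 = -3 + (-149/3 + Q/3) = -158/3 + Q/3)
X = 641268/234503 (X = (271820 + 155692)/((-158/3 + (⅓)*(-303)) + 156489) = 427512/((-158/3 - 101) + 156489) = 427512/(-461/3 + 156489) = 427512/(469006/3) = 427512*(3/469006) = 641268/234503 ≈ 2.7346)
w/X = 127093/(641268/234503) = 127093*(234503/641268) = 29803689779/641268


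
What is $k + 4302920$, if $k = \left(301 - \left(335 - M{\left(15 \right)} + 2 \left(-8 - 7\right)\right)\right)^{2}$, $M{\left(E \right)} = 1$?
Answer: $4302929$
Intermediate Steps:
$k = 9$ ($k = \left(301 - \left(334 + 2 \left(-8 - 7\right)\right)\right)^{2} = \left(301 - 304\right)^{2} = \left(-3\right)^{2} = 9$)
$k + 4302920 = 9 + 4302920 = 4302929$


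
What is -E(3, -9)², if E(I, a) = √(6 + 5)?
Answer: -11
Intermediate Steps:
E(I, a) = √11
-E(3, -9)² = -(√11)² = -1*11 = -11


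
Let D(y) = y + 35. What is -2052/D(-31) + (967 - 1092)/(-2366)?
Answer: -1213633/2366 ≈ -512.95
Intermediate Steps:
D(y) = 35 + y
-2052/D(-31) + (967 - 1092)/(-2366) = -2052/(35 - 31) + (967 - 1092)/(-2366) = -2052/4 - 125*(-1/2366) = -2052*¼ + 125/2366 = -513 + 125/2366 = -1213633/2366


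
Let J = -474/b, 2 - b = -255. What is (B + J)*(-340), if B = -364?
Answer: 31967480/257 ≈ 1.2439e+5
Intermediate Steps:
b = 257 (b = 2 - 1*(-255) = 2 + 255 = 257)
J = -474/257 ≈ -1.8444
(B + J)*(-340) = (-364 - 474/257)*(-340) = -94022/257*(-340) = 31967480/257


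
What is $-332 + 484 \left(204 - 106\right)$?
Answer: $47100$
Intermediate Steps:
$-332 + 484 \left(204 - 106\right) = -332 + 484 \cdot 98 = -332 + 47432 = 47100$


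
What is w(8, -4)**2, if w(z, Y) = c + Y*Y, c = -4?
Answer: 144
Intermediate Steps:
w(z, Y) = -4 + Y**2 (w(z, Y) = -4 + Y*Y = -4 + Y**2)
w(8, -4)**2 = (-4 + (-4)**2)**2 = (-4 + 16)**2 = 12**2 = 144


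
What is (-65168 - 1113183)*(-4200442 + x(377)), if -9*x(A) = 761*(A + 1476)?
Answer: 46207986910961/9 ≈ 5.1342e+12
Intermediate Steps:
x(A) = -124804 - 761*A/9 (x(A) = -761*(A + 1476)/9 = -761*(1476 + A)/9 = -(1123236 + 761*A)/9 = -124804 - 761*A/9)
(-65168 - 1113183)*(-4200442 + x(377)) = (-65168 - 1113183)*(-4200442 + (-124804 - 761/9*377)) = -1178351*(-4200442 + (-124804 - 286897/9)) = -1178351*(-4200442 - 1410133/9) = -1178351*(-39214111/9) = 46207986910961/9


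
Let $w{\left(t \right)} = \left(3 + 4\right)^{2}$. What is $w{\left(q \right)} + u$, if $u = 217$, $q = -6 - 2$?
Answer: $266$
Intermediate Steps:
$q = -8$
$w{\left(t \right)} = 49$ ($w{\left(t \right)} = 7^{2} = 49$)
$w{\left(q \right)} + u = 49 + 217 = 266$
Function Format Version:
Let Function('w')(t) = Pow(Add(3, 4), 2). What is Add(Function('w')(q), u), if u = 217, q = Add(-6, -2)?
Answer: 266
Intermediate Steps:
q = -8
Function('w')(t) = 49 (Function('w')(t) = Pow(7, 2) = 49)
Add(Function('w')(q), u) = Add(49, 217) = 266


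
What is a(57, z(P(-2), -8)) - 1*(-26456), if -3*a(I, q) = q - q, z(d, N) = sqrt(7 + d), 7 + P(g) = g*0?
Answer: 26456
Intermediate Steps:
P(g) = -7 (P(g) = -7 + g*0 = -7 + 0 = -7)
a(I, q) = 0 (a(I, q) = -(q - q)/3 = -1/3*0 = 0)
a(57, z(P(-2), -8)) - 1*(-26456) = 0 - 1*(-26456) = 0 + 26456 = 26456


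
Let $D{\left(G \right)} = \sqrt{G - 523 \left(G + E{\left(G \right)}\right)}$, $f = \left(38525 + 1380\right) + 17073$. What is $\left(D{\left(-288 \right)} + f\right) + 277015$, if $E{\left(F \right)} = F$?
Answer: $333993 + 12 \sqrt{2090} \approx 3.3454 \cdot 10^{5}$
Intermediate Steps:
$f = 56978$ ($f = 39905 + 17073 = 56978$)
$D{\left(G \right)} = \sqrt{1045} \sqrt{- G}$ ($D{\left(G \right)} = \sqrt{G - 523 \left(G + G\right)} = \sqrt{G - 523 \cdot 2 G} = \sqrt{G - 1046 G} = \sqrt{- 1045 G} = \sqrt{1045} \sqrt{- G}$)
$\left(D{\left(-288 \right)} + f\right) + 277015 = \left(\sqrt{1045} \sqrt{\left(-1\right) \left(-288\right)} + 56978\right) + 277015 = \left(\sqrt{1045} \sqrt{288} + 56978\right) + 277015 = \left(\sqrt{1045} \cdot 12 \sqrt{2} + 56978\right) + 277015 = \left(12 \sqrt{2090} + 56978\right) + 277015 = \left(56978 + 12 \sqrt{2090}\right) + 277015 = 333993 + 12 \sqrt{2090}$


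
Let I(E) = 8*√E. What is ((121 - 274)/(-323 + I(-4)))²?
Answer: 2436244857/10938022225 + 241955424*I/10938022225 ≈ 0.22273 + 0.022121*I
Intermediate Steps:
((121 - 274)/(-323 + I(-4)))² = ((121 - 274)/(-323 + 8*√(-4)))² = (-153/(-323 + 8*(2*I)))² = (-153*(-323 - 16*I)/104585)² = 23409*(-323 - 16*I)²/10938022225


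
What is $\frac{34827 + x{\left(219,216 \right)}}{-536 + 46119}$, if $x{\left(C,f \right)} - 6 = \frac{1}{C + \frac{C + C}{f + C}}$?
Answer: $\frac{1111207678}{1454143283} \approx 0.76417$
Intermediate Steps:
$x{\left(C,f \right)} = 6 + \frac{1}{C + \frac{2 C}{C + f}}$ ($x{\left(C,f \right)} = 6 + \frac{1}{C + \frac{C + C}{f + C}} = 6 + \frac{1}{C + \frac{2 C}{C + f}}$)
$\frac{34827 + x{\left(219,216 \right)}}{-536 + 46119} = \frac{34827 + \frac{216 + 6 \cdot 219^{2} + 13 \cdot 219 + 6 \cdot 219 \cdot 216}{219 \left(2 + 219 + 216\right)}}{-536 + 46119} = \frac{34827 + \frac{216 + 6 \cdot 47961 + 2847 + 283824}{219 \cdot 437}}{45583} = \left(34827 + \frac{1}{219} \cdot \frac{1}{437} \left(216 + 287766 + 2847 + 283824\right)\right) \frac{1}{45583} = \left(34827 + \frac{1}{219} \cdot \frac{1}{437} \cdot 574653\right) \frac{1}{45583} = \left(34827 + \frac{191551}{31901}\right) \frac{1}{45583} = \frac{1111207678}{31901} \cdot \frac{1}{45583} = \frac{1111207678}{1454143283}$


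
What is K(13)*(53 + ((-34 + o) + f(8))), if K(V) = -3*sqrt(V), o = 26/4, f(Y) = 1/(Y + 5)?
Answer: -1995*sqrt(13)/26 ≈ -276.66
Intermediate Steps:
f(Y) = 1/(5 + Y)
o = 13/2 (o = 26*(1/4) = 13/2 ≈ 6.5000)
K(13)*(53 + ((-34 + o) + f(8))) = (-3*sqrt(13))*(53 + ((-34 + 13/2) + 1/(5 + 8))) = (-3*sqrt(13))*(53 + (-55/2 + 1/13)) = (-3*sqrt(13))*(53 - 713/26) = -3*sqrt(13)*(665/26) = -1995*sqrt(13)/26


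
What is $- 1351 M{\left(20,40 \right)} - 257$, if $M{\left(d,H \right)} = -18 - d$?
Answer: $51081$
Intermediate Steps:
$- 1351 M{\left(20,40 \right)} - 257 = - 1351 \left(-18 - 20\right) - 257 = \left(-1351\right) \left(-38\right) - 257 = 51338 - 257 = 51081$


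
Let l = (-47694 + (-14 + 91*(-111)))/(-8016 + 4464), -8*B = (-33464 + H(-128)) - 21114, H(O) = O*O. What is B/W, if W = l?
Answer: 16958136/57809 ≈ 293.35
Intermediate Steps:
H(O) = O²
B = 19097/4 (B = -((-33464 + (-128)²) - 21114)/8 = -((-33464 + 16384) - 21114)/8 = -(-17080 - 21114)/8 = -⅛*(-38194) = 19097/4 ≈ 4774.3)
l = 57809/3552 (l = (-47694 + (-14 - 10101))/(-3552) = (-47694 - 10115)*(-1/3552) = -57809*(-1/3552) = 57809/3552 ≈ 16.275)
W = 57809/3552 ≈ 16.275
B/W = 19097/(4*(57809/3552)) = (19097/4)*(3552/57809) = 16958136/57809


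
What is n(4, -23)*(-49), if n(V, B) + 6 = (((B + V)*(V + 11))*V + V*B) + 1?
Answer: 60613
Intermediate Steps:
n(V, B) = -5 + B*V + V*(11 + V)*(B + V) (n(V, B) = -6 + ((((B + V)*(V + 11))*V + V*B) + 1) = -6 + ((((B + V)*(11 + V))*V + B*V) + 1) = -6 + ((((11 + V)*(B + V))*V + B*V) + 1) = -6 + ((V*(11 + V)*(B + V) + B*V) + 1) = -6 + ((B*V + V*(11 + V)*(B + V)) + 1) = -6 + (1 + B*V + V*(11 + V)*(B + V)) = -5 + B*V + V*(11 + V)*(B + V))
n(4, -23)*(-49) = (-5 + 4**3 + 11*4**2 - 23*4**2 + 12*(-23)*4)*(-49) = (-5 + 64 + 11*16 - 23*16 - 1104)*(-49) = (-5 + 64 + 176 - 368 - 1104)*(-49) = -1237*(-49) = 60613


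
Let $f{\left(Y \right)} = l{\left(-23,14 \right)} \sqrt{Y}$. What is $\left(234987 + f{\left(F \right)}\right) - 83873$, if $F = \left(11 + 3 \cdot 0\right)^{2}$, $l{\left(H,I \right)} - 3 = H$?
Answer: $150894$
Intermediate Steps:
$l{\left(H,I \right)} = 3 + H$
$F = 121$ ($F = \left(11 + 0\right)^{2} = 11^{2} = 121$)
$f{\left(Y \right)} = - 20 \sqrt{Y}$ ($f{\left(Y \right)} = \left(3 - 23\right) \sqrt{Y} = - 20 \sqrt{Y}$)
$\left(234987 + f{\left(F \right)}\right) - 83873 = \left(234987 - 20 \sqrt{121}\right) - 83873 = \left(234987 - 220\right) - 83873 = 234767 - 83873 = 150894$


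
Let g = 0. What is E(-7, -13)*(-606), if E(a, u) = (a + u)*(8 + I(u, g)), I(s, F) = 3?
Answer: 133320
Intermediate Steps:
E(a, u) = 11*a + 11*u (E(a, u) = (a + u)*(8 + 3) = (a + u)*11 = 11*a + 11*u)
E(-7, -13)*(-606) = (11*(-7) + 11*(-13))*(-606) = (-77 - 143)*(-606) = -220*(-606) = 133320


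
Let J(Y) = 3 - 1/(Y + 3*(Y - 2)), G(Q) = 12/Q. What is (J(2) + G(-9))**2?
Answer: 49/36 ≈ 1.3611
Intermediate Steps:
J(Y) = 3 - 1/(-6 + 4*Y) (J(Y) = 3 - 1/(Y + 3*(-2 + Y)) = 3 - 1/(Y + (-6 + 3*Y)) = 3 - 1/(-6 + 4*Y))
(J(2) + G(-9))**2 = ((-19 + 12*2)/(2*(-3 + 2*2)) + 12/(-9))**2 = ((-19 + 24)/(2*(-3 + 4)) + 12*(-1/9))**2 = ((1/2)*5/1 - 4/3)**2 = ((1/2)*1*5 - 4/3)**2 = (5/2 - 4/3)**2 = (7/6)**2 = 49/36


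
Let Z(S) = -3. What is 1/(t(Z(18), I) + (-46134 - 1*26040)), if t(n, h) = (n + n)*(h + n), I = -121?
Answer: -1/71430 ≈ -1.4000e-5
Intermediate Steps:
t(n, h) = 2*n*(h + n) (t(n, h) = (2*n)*(h + n) = 2*n*(h + n))
1/(t(Z(18), I) + (-46134 - 1*26040)) = 1/(2*(-3)*(-121 - 3) + (-46134 - 1*26040)) = 1/(2*(-3)*(-124) + (-46134 - 26040)) = 1/(744 - 72174) = 1/(-71430) = -1/71430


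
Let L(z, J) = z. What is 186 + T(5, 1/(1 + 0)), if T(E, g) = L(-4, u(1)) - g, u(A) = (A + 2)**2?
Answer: 181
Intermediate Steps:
u(A) = (2 + A)**2
T(E, g) = -4 - g
186 + T(5, 1/(1 + 0)) = 186 + (-4 - 1/(1 + 0)) = 186 + (-4 - 1/1) = 186 + (-4 - 1*1) = 186 + (-4 - 1) = 186 - 5 = 181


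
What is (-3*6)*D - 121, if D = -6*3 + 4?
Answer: 131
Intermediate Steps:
D = -14 (D = -18 + 4 = -14)
(-3*6)*D - 121 = -3*6*(-14) - 121 = -18*(-14) - 121 = 252 - 121 = 131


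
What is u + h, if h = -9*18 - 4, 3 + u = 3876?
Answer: 3707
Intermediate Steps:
u = 3873 (u = -3 + 3876 = 3873)
h = -166 (h = -162 - 4 = -166)
u + h = 3873 - 166 = 3707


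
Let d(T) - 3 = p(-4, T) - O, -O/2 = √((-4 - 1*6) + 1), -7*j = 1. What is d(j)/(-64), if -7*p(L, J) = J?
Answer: -37/784 - 3*I/32 ≈ -0.047194 - 0.09375*I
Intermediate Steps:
j = -⅐ (j = -⅐*1 = -⅐ ≈ -0.14286)
p(L, J) = -J/7
O = -6*I (O = -2*√((-4 - 1*6) + 1) = -2*√((-4 - 6) + 1) = -2*√(-10 + 1) = -6*I ≈ -6.0*I)
d(T) = 3 + 6*I - T/7 (d(T) = 3 + (-T/7 - (-6)*I) = 3 + (-T/7 + 6*I) = 3 + (6*I - T/7) = 3 + 6*I - T/7)
d(j)/(-64) = (3 + 6*I - ⅐*(-⅐))/(-64) = -(3 + 6*I + 1/49)/64 = -(148/49 + 6*I)/64 = -37/784 - 3*I/32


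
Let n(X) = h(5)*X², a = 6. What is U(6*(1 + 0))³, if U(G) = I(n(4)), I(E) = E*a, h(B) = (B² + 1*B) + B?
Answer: 37933056000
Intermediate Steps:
h(B) = B² + 2*B (h(B) = (B² + B) + B = (B + B²) + B = B² + 2*B)
n(X) = 35*X² (n(X) = (5*(2 + 5))*X² = (5*7)*X² = 35*X²)
I(E) = 6*E (I(E) = E*6 = 6*E)
U(G) = 3360 (U(G) = 6*(35*4²) = 6*(35*16) = 6*560 = 3360)
U(6*(1 + 0))³ = 3360³ = 37933056000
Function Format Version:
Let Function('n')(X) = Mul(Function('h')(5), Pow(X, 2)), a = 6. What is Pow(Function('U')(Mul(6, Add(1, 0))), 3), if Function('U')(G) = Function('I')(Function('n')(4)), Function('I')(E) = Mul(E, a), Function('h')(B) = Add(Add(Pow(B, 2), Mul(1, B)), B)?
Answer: 37933056000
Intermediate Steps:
Function('h')(B) = Add(Pow(B, 2), Mul(2, B)) (Function('h')(B) = Add(Add(Pow(B, 2), B), B) = Add(Add(B, Pow(B, 2)), B) = Add(Pow(B, 2), Mul(2, B)))
Function('n')(X) = Mul(35, Pow(X, 2)) (Function('n')(X) = Mul(Mul(5, Add(2, 5)), Pow(X, 2)) = Mul(Mul(5, 7), Pow(X, 2)) = Mul(35, Pow(X, 2)))
Function('I')(E) = Mul(6, E) (Function('I')(E) = Mul(E, 6) = Mul(6, E))
Function('U')(G) = 3360 (Function('U')(G) = Mul(6, Mul(35, Pow(4, 2))) = Mul(6, Mul(35, 16)) = Mul(6, 560) = 3360)
Pow(Function('U')(Mul(6, Add(1, 0))), 3) = Pow(3360, 3) = 37933056000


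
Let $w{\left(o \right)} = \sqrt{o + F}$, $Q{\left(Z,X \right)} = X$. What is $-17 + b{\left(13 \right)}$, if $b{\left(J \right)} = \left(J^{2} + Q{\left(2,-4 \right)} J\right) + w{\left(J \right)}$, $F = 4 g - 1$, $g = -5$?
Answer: $100 + 2 i \sqrt{2} \approx 100.0 + 2.8284 i$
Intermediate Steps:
$F = -21$ ($F = 4 \left(-5\right) - 1 = -20 - 1 = -21$)
$w{\left(o \right)} = \sqrt{-21 + o}$ ($w{\left(o \right)} = \sqrt{o - 21} = \sqrt{-21 + o}$)
$b{\left(J \right)} = J^{2} + \sqrt{-21 + J} - 4 J$ ($b{\left(J \right)} = \left(J^{2} - 4 J\right) + \sqrt{-21 + J} = J^{2} + \sqrt{-21 + J} - 4 J$)
$-17 + b{\left(13 \right)} = -17 + \left(13^{2} + \sqrt{-21 + 13} - 52\right) = -17 + \left(169 + \sqrt{-8} - 52\right) = -17 + \left(169 + 2 i \sqrt{2} - 52\right) = -17 + \left(117 + 2 i \sqrt{2}\right) = 100 + 2 i \sqrt{2}$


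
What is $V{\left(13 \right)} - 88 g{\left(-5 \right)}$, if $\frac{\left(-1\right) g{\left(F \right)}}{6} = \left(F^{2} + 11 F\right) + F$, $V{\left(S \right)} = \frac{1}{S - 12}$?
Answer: $-18479$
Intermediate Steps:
$V{\left(S \right)} = \frac{1}{-12 + S}$
$g{\left(F \right)} = - 72 F - 6 F^{2}$ ($g{\left(F \right)} = - 6 \left(\left(F^{2} + 11 F\right) + F\right) = - 6 \left(F^{2} + 12 F\right) = - 72 F - 6 F^{2}$)
$V{\left(13 \right)} - 88 g{\left(-5 \right)} = \frac{1}{-12 + 13} - 88 \left(\left(-6\right) \left(-5\right) \left(12 - 5\right)\right) = 1^{-1} - 88 \left(\left(-6\right) \left(-5\right) 7\right) = 1 - 18480 = -18479$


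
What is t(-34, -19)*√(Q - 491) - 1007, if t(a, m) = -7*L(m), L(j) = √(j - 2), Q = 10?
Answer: -1007 + 7*√10101 ≈ -303.47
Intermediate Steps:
L(j) = √(-2 + j)
t(a, m) = -7*√(-2 + m)
t(-34, -19)*√(Q - 491) - 1007 = (-7*√(-2 - 19))*√(10 - 491) - 1007 = (-7*I*√21)*√(-481) - 1007 = (-7*I*√21)*(I*√481) - 1007 = 7*√10101 - 1007 = -1007 + 7*√10101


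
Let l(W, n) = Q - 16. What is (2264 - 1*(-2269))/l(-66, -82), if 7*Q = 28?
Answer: -1511/4 ≈ -377.75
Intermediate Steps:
Q = 4 (Q = (⅐)*28 = 4)
l(W, n) = -12 (l(W, n) = 4 - 16 = -12)
(2264 - 1*(-2269))/l(-66, -82) = (2264 - 1*(-2269))/(-12) = (2264 + 2269)*(-1/12) = 4533*(-1/12) = -1511/4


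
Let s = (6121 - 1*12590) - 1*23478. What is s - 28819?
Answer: -58766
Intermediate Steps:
s = -29947 (s = (6121 - 12590) - 23478 = -6469 - 23478 = -29947)
s - 28819 = -29947 - 28819 = -58766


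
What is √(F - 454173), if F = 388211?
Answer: I*√65962 ≈ 256.83*I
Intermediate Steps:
√(F - 454173) = √(388211 - 454173) = √(-65962) = I*√65962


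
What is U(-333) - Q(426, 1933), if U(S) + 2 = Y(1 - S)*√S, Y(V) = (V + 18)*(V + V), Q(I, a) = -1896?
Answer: 1894 + 705408*I*√37 ≈ 1894.0 + 4.2908e+6*I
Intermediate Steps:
Y(V) = 2*V*(18 + V) (Y(V) = (18 + V)*(2*V) = 2*V*(18 + V))
U(S) = -2 + 2*√S*(1 - S)*(19 - S) (U(S) = -2 + (2*(1 - S)*(18 + (1 - S)))*√S = -2 + (2*(1 - S)*(19 - S))*√S = -2 + 2*√S*(1 - S)*(19 - S))
U(-333) - Q(426, 1933) = (-2 + 2*√(-333)*(-1 - 333)*(-19 - 333)) - 1*(-1896) = (-2 + 2*(3*I*√37)*(-334)*(-352)) + 1896 = (-2 + 705408*I*√37) + 1896 = 1894 + 705408*I*√37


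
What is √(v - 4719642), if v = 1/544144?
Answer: I*√87340719283086023/136036 ≈ 2172.5*I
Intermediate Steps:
v = 1/544144 ≈ 1.8377e-6
√(v - 4719642) = √(1/544144 - 4719642) = √(-2568164876447/544144) = I*√87340719283086023/136036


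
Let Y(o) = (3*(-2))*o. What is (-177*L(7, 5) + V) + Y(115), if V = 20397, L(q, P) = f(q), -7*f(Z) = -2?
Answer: 137595/7 ≈ 19656.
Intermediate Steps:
Y(o) = -6*o
f(Z) = 2/7 (f(Z) = -⅐*(-2) = 2/7)
L(q, P) = 2/7
(-177*L(7, 5) + V) + Y(115) = (-177*2/7 + 20397) - 6*115 = (-354/7 + 20397) - 690 = 142425/7 - 690 = 137595/7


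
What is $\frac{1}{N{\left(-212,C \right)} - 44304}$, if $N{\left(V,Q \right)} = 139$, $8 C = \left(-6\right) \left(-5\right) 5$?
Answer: $- \frac{1}{44165} \approx -2.2642 \cdot 10^{-5}$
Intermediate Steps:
$C = \frac{75}{4}$ ($C = \frac{\left(-6\right) \left(-5\right) 5}{8} = \frac{30 \cdot 5}{8} = \frac{1}{8} \cdot 150 = \frac{75}{4} \approx 18.75$)
$\frac{1}{N{\left(-212,C \right)} - 44304} = \frac{1}{139 - 44304} = \frac{1}{-44165} = - \frac{1}{44165}$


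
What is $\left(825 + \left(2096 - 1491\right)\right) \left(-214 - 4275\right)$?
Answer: $-6419270$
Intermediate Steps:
$\left(825 + \left(2096 - 1491\right)\right) \left(-214 - 4275\right) = \left(825 + \left(2096 - 1491\right)\right) \left(-4489\right) = \left(825 + 605\right) \left(-4489\right) = 1430 \left(-4489\right) = -6419270$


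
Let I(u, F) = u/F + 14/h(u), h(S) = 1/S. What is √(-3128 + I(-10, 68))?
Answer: I*√3777978/34 ≈ 57.168*I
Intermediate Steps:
I(u, F) = 14*u + u/F (I(u, F) = u/F + 14/(1/u) = u/F + 14*u = 14*u + u/F)
√(-3128 + I(-10, 68)) = √(-3128 + (14*(-10) - 10/68)) = √(-3128 + (-140 - 10*1/68)) = √(-3128 + (-140 - 5/34)) = √(-3128 - 4765/34) = √(-111117/34) = I*√3777978/34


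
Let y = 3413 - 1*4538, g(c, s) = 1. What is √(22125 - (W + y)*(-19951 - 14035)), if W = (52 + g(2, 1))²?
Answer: √57254549 ≈ 7566.7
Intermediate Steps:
y = -1125 (y = 3413 - 4538 = -1125)
W = 2809 (W = (52 + 1)² = 53² = 2809)
√(22125 - (W + y)*(-19951 - 14035)) = √(22125 - (2809 - 1125)*(-19951 - 14035)) = √(22125 - 1684*(-33986)) = √(22125 - 1*(-57232424)) = √(22125 + 57232424) = √57254549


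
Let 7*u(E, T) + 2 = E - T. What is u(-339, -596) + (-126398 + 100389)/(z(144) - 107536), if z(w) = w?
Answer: 32857/896 ≈ 36.671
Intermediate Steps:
u(E, T) = -2/7 - T/7 + E/7 (u(E, T) = -2/7 + (E - T)/7 = -2/7 + (-T/7 + E/7) = -2/7 - T/7 + E/7)
u(-339, -596) + (-126398 + 100389)/(z(144) - 107536) = (-2/7 - ⅐*(-596) + (⅐)*(-339)) + (-126398 + 100389)/(144 - 107536) = (-2/7 + 596/7 - 339/7) - 26009/(-107392) = 255/7 - 26009*(-1/107392) = 255/7 + 31/128 = 32857/896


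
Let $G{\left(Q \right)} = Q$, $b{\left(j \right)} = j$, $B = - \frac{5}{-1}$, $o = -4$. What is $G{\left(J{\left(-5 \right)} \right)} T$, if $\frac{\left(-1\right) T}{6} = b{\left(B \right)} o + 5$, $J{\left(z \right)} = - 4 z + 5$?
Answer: $2250$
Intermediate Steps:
$B = 5$ ($B = \left(-5\right) \left(-1\right) = 5$)
$J{\left(z \right)} = 5 - 4 z$
$T = 90$ ($T = - 6 \left(5 \left(-4\right) + 5\right) = - 6 \left(-20 + 5\right) = \left(-6\right) \left(-15\right) = 90$)
$G{\left(J{\left(-5 \right)} \right)} T = \left(5 - -20\right) 90 = \left(5 + 20\right) 90 = 25 \cdot 90 = 2250$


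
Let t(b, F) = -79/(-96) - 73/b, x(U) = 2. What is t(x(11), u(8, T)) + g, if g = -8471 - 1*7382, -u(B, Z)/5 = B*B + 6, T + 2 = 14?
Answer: -1525313/96 ≈ -15889.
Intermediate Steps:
T = 12 (T = -2 + 14 = 12)
u(B, Z) = -30 - 5*B² (u(B, Z) = -5*(B*B + 6) = -5*(B² + 6) = -5*(6 + B²) = -30 - 5*B²)
t(b, F) = 79/96 - 73/b (t(b, F) = -79*(-1/96) - 73/b = 79/96 - 73/b)
g = -15853 (g = -8471 - 7382 = -15853)
t(x(11), u(8, T)) + g = (79/96 - 73/2) - 15853 = -3425/96 - 15853 = -1525313/96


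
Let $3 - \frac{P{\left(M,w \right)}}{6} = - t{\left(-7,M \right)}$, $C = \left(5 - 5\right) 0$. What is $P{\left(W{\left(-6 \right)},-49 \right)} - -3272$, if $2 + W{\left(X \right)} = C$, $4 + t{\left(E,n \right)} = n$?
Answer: $3254$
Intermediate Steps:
$t{\left(E,n \right)} = -4 + n$
$C = 0$ ($C = 0 \cdot 0 = 0$)
$W{\left(X \right)} = -2$ ($W{\left(X \right)} = -2 + 0 = -2$)
$P{\left(M,w \right)} = -6 + 6 M$ ($P{\left(M,w \right)} = 18 - 6 \left(- (-4 + M)\right) = 18 - 6 \left(4 - M\right) = 18 + \left(-24 + 6 M\right) = -6 + 6 M$)
$P{\left(W{\left(-6 \right)},-49 \right)} - -3272 = \left(-6 + 6 \left(-2\right)\right) - -3272 = \left(-6 - 12\right) + 3272 = -18 + 3272 = 3254$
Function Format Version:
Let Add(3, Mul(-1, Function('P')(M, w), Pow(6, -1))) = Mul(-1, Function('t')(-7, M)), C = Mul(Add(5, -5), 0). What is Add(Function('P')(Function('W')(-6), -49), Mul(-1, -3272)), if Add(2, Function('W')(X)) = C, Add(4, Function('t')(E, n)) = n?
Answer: 3254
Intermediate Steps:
Function('t')(E, n) = Add(-4, n)
C = 0 (C = Mul(0, 0) = 0)
Function('W')(X) = -2 (Function('W')(X) = Add(-2, 0) = -2)
Function('P')(M, w) = Add(-6, Mul(6, M)) (Function('P')(M, w) = Add(18, Mul(-6, Mul(-1, Add(-4, M)))) = Add(18, Mul(-6, Add(4, Mul(-1, M)))) = Add(18, Add(-24, Mul(6, M))) = Add(-6, Mul(6, M)))
Add(Function('P')(Function('W')(-6), -49), Mul(-1, -3272)) = Add(Add(-6, Mul(6, -2)), Mul(-1, -3272)) = Add(Add(-6, -12), 3272) = Add(-18, 3272) = 3254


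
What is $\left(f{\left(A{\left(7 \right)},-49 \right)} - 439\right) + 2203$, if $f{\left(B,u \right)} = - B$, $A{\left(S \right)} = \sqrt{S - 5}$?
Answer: $1764 - \sqrt{2} \approx 1762.6$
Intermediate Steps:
$A{\left(S \right)} = \sqrt{-5 + S}$
$\left(f{\left(A{\left(7 \right)},-49 \right)} - 439\right) + 2203 = \left(- \sqrt{-5 + 7} - 439\right) + 2203 = \left(- \sqrt{2} - 439\right) + 2203 = \left(-439 - \sqrt{2}\right) + 2203 = 1764 - \sqrt{2}$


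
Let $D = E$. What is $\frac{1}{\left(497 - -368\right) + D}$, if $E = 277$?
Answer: $\frac{1}{1142} \approx 0.00087566$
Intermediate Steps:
$D = 277$
$\frac{1}{\left(497 - -368\right) + D} = \frac{1}{\left(497 - -368\right) + 277} = \frac{1}{\left(497 + 368\right) + 277} = \frac{1}{865 + 277} = \frac{1}{1142}$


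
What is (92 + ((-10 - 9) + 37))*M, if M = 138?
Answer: 15180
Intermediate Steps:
(92 + ((-10 - 9) + 37))*M = (92 + ((-10 - 9) + 37))*138 = (92 + (-19 + 37))*138 = (92 + 18)*138 = 110*138 = 15180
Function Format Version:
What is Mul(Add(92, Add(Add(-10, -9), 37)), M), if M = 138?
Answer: 15180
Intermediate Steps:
Mul(Add(92, Add(Add(-10, -9), 37)), M) = Mul(Add(92, Add(Add(-10, -9), 37)), 138) = Mul(Add(92, Add(-19, 37)), 138) = Mul(Add(92, 18), 138) = Mul(110, 138) = 15180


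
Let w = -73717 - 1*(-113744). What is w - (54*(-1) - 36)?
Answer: 40117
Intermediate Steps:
w = 40027 (w = -73717 + 113744 = 40027)
w - (54*(-1) - 36) = 40027 - (54*(-1) - 36) = 40027 - (-54 - 36) = 40027 - 1*(-90) = 40027 + 90 = 40117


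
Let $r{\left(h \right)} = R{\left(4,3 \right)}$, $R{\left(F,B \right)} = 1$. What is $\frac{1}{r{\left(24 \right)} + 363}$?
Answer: $\frac{1}{364} \approx 0.0027473$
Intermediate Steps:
$r{\left(h \right)} = 1$
$\frac{1}{r{\left(24 \right)} + 363} = \frac{1}{1 + 363} = \frac{1}{364}$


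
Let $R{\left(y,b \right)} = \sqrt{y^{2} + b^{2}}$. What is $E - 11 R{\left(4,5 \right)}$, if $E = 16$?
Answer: $16 - 11 \sqrt{41} \approx -54.434$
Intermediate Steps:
$R{\left(y,b \right)} = \sqrt{b^{2} + y^{2}}$
$E - 11 R{\left(4,5 \right)} = 16 - 11 \sqrt{5^{2} + 4^{2}} = 16 - 11 \sqrt{25 + 16} = 16 - 11 \sqrt{41}$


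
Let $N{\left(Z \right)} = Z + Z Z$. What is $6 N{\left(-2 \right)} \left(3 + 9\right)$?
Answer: $144$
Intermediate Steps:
$N{\left(Z \right)} = Z + Z^{2}$
$6 N{\left(-2 \right)} \left(3 + 9\right) = 6 - 2 \left(1 - 2\right) \left(3 + 9\right) = 6 \left(-2\right) \left(-1\right) 12 = 6 \cdot 2 \cdot 12 = 6 \cdot 24 = 144$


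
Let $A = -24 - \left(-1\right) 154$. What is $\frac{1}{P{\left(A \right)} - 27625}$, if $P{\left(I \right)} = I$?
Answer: $- \frac{1}{27495} \approx -3.637 \cdot 10^{-5}$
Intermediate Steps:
$A = 130$ ($A = -24 - -154 = -24 + 154 = 130$)
$\frac{1}{P{\left(A \right)} - 27625} = \frac{1}{130 - 27625} = \frac{1}{-27495} = - \frac{1}{27495}$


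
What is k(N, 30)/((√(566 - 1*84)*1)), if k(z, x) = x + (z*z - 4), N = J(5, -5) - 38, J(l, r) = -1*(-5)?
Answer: 1115*√482/482 ≈ 50.787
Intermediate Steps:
J(l, r) = 5
N = -33 (N = 5 - 38 = -33)
k(z, x) = -4 + x + z² (k(z, x) = x + (z² - 4) = x + (-4 + z²) = -4 + x + z²)
k(N, 30)/((√(566 - 1*84)*1)) = (-4 + 30 + (-33)²)/((√(566 - 1*84)*1)) = (-4 + 30 + 1089)/((√(566 - 84)*1)) = 1115/((√482*1)) = 1115/(√482) = 1115*(√482/482) = 1115*√482/482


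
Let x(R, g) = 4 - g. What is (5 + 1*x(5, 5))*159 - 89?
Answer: 547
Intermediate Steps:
(5 + 1*x(5, 5))*159 - 89 = (5 + 1*(4 - 1*5))*159 - 89 = (5 + 1*(4 - 5))*159 - 89 = (5 + 1*(-1))*159 - 89 = (5 - 1)*159 - 89 = 4*159 - 89 = 636 - 89 = 547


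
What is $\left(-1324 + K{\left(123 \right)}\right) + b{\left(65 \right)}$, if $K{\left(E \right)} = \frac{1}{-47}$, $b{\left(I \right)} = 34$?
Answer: $- \frac{60631}{47} \approx -1290.0$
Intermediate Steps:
$K{\left(E \right)} = - \frac{1}{47}$
$\left(-1324 + K{\left(123 \right)}\right) + b{\left(65 \right)} = \left(-1324 - \frac{1}{47}\right) + 34 = - \frac{62229}{47} + 34 = - \frac{60631}{47}$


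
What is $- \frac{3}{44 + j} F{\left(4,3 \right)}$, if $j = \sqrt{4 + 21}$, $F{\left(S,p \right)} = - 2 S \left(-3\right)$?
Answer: $- \frac{72}{49} \approx -1.4694$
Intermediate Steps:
$F{\left(S,p \right)} = 6 S$
$j = 5$ ($j = \sqrt{25} = 5$)
$- \frac{3}{44 + j} F{\left(4,3 \right)} = - \frac{3}{44 + 5} \cdot 6 \cdot 4 = - \frac{3}{49} \cdot 24 = \left(-3\right) \frac{1}{49} \cdot 24 = \left(- \frac{3}{49}\right) 24 = - \frac{72}{49}$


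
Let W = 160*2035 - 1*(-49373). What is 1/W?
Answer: 1/374973 ≈ 2.6669e-6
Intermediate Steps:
W = 374973 (W = 325600 + 49373 = 374973)
1/W = 1/374973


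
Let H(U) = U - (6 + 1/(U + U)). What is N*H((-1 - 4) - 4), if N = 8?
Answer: -1076/9 ≈ -119.56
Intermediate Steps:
H(U) = -6 + U - 1/(2*U) (H(U) = U - (6 + 1/(2*U)) = U + (-6 - 1/(2*U)) = -6 + U - 1/(2*U))
N*H((-1 - 4) - 4) = 8*(-6 + ((-1 - 4) - 4) - 1/(2*((-1 - 4) - 4))) = 8*(-6 + (-5 - 4) - 1/(2*(-5 - 4))) = 8*(-6 - 9 - ½/(-9)) = 8*(-6 - 9 - ½*(-⅑)) = 8*(-6 - 9 + 1/18) = 8*(-269/18) = -1076/9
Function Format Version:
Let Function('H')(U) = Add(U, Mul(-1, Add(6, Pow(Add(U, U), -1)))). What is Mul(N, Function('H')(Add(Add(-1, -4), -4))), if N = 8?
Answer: Rational(-1076, 9) ≈ -119.56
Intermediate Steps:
Function('H')(U) = Add(-6, U, Mul(Rational(-1, 2), Pow(U, -1))) (Function('H')(U) = Add(U, Mul(-1, Add(6, Pow(Mul(2, U), -1)))) = Add(U, Mul(-1, Add(6, Mul(Rational(1, 2), Pow(U, -1))))) = Add(U, Add(-6, Mul(Rational(-1, 2), Pow(U, -1)))) = Add(-6, U, Mul(Rational(-1, 2), Pow(U, -1))))
Mul(N, Function('H')(Add(Add(-1, -4), -4))) = Mul(8, Add(-6, Add(Add(-1, -4), -4), Mul(Rational(-1, 2), Pow(Add(Add(-1, -4), -4), -1)))) = Mul(8, Add(-6, Add(-5, -4), Mul(Rational(-1, 2), Pow(Add(-5, -4), -1)))) = Mul(8, Add(-6, -9, Mul(Rational(-1, 2), Pow(-9, -1)))) = Mul(8, Add(-6, -9, Mul(Rational(-1, 2), Rational(-1, 9)))) = Mul(8, Add(-6, -9, Rational(1, 18))) = Mul(8, Rational(-269, 18)) = Rational(-1076, 9)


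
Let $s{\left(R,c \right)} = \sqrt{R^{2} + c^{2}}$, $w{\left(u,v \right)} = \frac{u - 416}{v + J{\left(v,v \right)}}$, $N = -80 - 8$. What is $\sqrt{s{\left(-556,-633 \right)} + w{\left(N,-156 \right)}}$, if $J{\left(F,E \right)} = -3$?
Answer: $\frac{\sqrt{8904 + 14045 \sqrt{28393}}}{53} \approx 29.081$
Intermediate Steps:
$N = -88$
$w{\left(u,v \right)} = \frac{-416 + u}{-3 + v}$ ($w{\left(u,v \right)} = \frac{u - 416}{v - 3} = \frac{-416 + u}{-3 + v}$)
$\sqrt{s{\left(-556,-633 \right)} + w{\left(N,-156 \right)}} = \sqrt{\sqrt{\left(-556\right)^{2} + \left(-633\right)^{2}} + \frac{-416 - 88}{-3 - 156}} = \sqrt{\sqrt{309136 + 400689} + \frac{1}{-159} \left(-504\right)} = \sqrt{\sqrt{709825} - - \frac{168}{53}} = \sqrt{5 \sqrt{28393} + \frac{168}{53}} = \sqrt{\frac{168}{53} + 5 \sqrt{28393}}$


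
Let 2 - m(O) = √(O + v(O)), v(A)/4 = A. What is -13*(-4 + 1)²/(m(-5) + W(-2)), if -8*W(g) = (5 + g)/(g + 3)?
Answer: -12168/1769 - 37440*I/1769 ≈ -6.8785 - 21.164*I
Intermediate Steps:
v(A) = 4*A
W(g) = -(5 + g)/(8*(3 + g)) (W(g) = -(5 + g)/(8*(g + 3)) = -(5 + g)/(8*(3 + g)))
m(O) = 2 - √5*√O (m(O) = 2 - √(O + 4*O) = 2 - √(5*O) = 2 - √5*√O)
-13*(-4 + 1)²/(m(-5) + W(-2)) = -13*(-4 + 1)²/((2 - √5*√(-5)) + (-5 - 1*(-2))/(8*(3 - 2))) = -13*(-3)²/((2 - √5*I*√5) + (⅛)*(-5 + 2)/1) = -117/((2 - 5*I) + (⅛)*1*(-3)) = -117/((2 - 5*I) - 3/8) = -117/(13/8 - 5*I) = -117*64*(13/8 + 5*I)/1769 = -7488*(13/8 + 5*I)/1769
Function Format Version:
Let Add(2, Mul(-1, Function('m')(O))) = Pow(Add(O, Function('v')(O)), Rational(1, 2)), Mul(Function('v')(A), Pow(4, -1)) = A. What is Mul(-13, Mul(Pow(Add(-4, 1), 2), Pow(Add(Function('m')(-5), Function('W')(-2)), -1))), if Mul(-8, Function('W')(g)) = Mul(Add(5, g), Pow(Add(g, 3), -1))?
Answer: Add(Rational(-12168, 1769), Mul(Rational(-37440, 1769), I)) ≈ Add(-6.8785, Mul(-21.164, I))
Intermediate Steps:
Function('v')(A) = Mul(4, A)
Function('W')(g) = Mul(Rational(-1, 8), Pow(Add(3, g), -1), Add(5, g)) (Function('W')(g) = Mul(Rational(-1, 8), Mul(Add(5, g), Pow(Add(g, 3), -1))) = Mul(Rational(-1, 8), Mul(Add(5, g), Pow(Add(3, g), -1))) = Mul(Rational(-1, 8), Mul(Pow(Add(3, g), -1), Add(5, g))) = Mul(Rational(-1, 8), Pow(Add(3, g), -1), Add(5, g)))
Function('m')(O) = Add(2, Mul(-1, Pow(5, Rational(1, 2)), Pow(O, Rational(1, 2)))) (Function('m')(O) = Add(2, Mul(-1, Pow(Add(O, Mul(4, O)), Rational(1, 2)))) = Add(2, Mul(-1, Pow(Mul(5, O), Rational(1, 2)))) = Add(2, Mul(-1, Mul(Pow(5, Rational(1, 2)), Pow(O, Rational(1, 2))))) = Add(2, Mul(-1, Pow(5, Rational(1, 2)), Pow(O, Rational(1, 2)))))
Mul(-13, Mul(Pow(Add(-4, 1), 2), Pow(Add(Function('m')(-5), Function('W')(-2)), -1))) = Mul(-13, Mul(Pow(Add(-4, 1), 2), Pow(Add(Add(2, Mul(-1, Pow(5, Rational(1, 2)), Pow(-5, Rational(1, 2)))), Mul(Rational(1, 8), Pow(Add(3, -2), -1), Add(-5, Mul(-1, -2)))), -1))) = Mul(-13, Mul(Pow(-3, 2), Pow(Add(Add(2, Mul(-1, Pow(5, Rational(1, 2)), Mul(I, Pow(5, Rational(1, 2))))), Mul(Rational(1, 8), Pow(1, -1), Add(-5, 2))), -1))) = Mul(-13, Mul(9, Pow(Add(Add(2, Mul(-5, I)), Mul(Rational(1, 8), 1, -3)), -1))) = Mul(-13, Mul(9, Pow(Add(Add(2, Mul(-5, I)), Rational(-3, 8)), -1))) = Mul(-13, Mul(9, Pow(Add(Rational(13, 8), Mul(-5, I)), -1))) = Mul(-13, Mul(9, Mul(Rational(64, 1769), Add(Rational(13, 8), Mul(5, I))))) = Mul(-13, Mul(Rational(576, 1769), Add(Rational(13, 8), Mul(5, I)))) = Mul(Rational(-7488, 1769), Add(Rational(13, 8), Mul(5, I)))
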